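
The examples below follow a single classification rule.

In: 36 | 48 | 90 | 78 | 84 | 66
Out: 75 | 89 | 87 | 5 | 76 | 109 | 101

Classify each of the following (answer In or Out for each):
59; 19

The common property of the 'In' items is: multiple of 6. No 'Out' item has it.
59 — 59 = 6·9 + 5, hence Out. 19 — 19 = 6·3 + 1, hence Out.

Out, Out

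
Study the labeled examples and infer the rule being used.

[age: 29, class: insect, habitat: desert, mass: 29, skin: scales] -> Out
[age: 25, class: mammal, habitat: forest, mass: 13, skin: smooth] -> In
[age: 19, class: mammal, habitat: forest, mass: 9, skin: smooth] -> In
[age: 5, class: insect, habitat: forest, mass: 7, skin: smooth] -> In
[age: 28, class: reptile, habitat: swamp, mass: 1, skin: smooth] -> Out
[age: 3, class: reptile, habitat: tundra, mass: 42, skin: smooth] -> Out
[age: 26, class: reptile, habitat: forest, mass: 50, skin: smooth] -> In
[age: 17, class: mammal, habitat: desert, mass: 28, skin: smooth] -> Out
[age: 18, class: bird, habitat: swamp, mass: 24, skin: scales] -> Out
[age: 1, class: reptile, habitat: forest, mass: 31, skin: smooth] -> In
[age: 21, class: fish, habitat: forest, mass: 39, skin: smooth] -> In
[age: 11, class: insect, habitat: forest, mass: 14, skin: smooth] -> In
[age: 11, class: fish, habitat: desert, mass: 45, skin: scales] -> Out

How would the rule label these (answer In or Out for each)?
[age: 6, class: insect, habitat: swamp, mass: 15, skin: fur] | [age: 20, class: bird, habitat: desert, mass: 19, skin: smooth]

One predicate separates the groups cleanly: habitat is forest.
[age: 6, class: insect, habitat: swamp, mass: 15, skin: fur] → habitat is swamp → Out. [age: 20, class: bird, habitat: desert, mass: 19, skin: smooth] → habitat is desert → Out.

Out, Out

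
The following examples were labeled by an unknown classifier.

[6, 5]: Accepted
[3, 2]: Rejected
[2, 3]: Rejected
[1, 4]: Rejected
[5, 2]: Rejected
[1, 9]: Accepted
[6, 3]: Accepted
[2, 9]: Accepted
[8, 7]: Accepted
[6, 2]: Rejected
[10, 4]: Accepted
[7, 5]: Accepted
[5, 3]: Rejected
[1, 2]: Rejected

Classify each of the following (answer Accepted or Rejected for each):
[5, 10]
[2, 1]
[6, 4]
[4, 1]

Accepted, Rejected, Accepted, Rejected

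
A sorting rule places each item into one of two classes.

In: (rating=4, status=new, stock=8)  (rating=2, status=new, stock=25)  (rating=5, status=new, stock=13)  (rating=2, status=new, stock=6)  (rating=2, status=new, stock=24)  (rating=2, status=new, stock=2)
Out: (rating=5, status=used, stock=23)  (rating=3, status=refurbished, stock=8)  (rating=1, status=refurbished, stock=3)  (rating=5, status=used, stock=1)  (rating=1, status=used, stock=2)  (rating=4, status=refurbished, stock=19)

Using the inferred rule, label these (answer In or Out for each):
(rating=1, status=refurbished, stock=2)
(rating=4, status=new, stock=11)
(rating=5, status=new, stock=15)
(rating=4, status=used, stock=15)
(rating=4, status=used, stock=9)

Looking at the examples, the only property every 'In' case has and every 'Out' case lacks is: status is new.
(rating=1, status=refurbished, stock=2): status is refurbished, fails the rule → Out. (rating=4, status=new, stock=11): status is new, passes → In. (rating=5, status=new, stock=15): status is new, passes → In. (rating=4, status=used, stock=15): status is used, fails the rule → Out. (rating=4, status=used, stock=9): status is used, fails the rule → Out.

Out, In, In, Out, Out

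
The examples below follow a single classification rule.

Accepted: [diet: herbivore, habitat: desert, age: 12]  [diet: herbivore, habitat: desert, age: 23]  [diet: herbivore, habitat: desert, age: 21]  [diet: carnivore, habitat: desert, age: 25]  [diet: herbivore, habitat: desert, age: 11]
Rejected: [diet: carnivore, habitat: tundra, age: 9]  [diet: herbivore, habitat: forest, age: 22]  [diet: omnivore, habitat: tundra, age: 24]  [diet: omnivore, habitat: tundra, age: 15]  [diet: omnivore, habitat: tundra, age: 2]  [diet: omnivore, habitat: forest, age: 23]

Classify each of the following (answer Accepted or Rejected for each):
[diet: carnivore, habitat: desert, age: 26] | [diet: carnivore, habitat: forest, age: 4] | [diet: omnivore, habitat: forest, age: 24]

The distinguishing property — habitat is desert — holds for all the 'Accepted' cases and none of the 'Rejected' cases.
Accepted: [diet: carnivore, habitat: desert, age: 26], since habitat is desert.
Rejected: [diet: carnivore, habitat: forest, age: 4], since habitat is forest.
Rejected: [diet: omnivore, habitat: forest, age: 24], since habitat is forest.

Accepted, Rejected, Rejected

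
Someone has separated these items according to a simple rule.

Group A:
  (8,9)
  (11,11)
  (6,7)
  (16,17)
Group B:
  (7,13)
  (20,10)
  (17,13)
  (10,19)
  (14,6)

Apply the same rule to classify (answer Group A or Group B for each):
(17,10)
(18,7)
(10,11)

Group B, Group B, Group A

The common property of the 'Group A' items is: |first − second| ≤ 1. No 'Group B' item has it.
(17,10): Group B (|17−10| = 7).
(18,7): Group B (|18−7| = 11).
(10,11): Group A (|10−11| = 1).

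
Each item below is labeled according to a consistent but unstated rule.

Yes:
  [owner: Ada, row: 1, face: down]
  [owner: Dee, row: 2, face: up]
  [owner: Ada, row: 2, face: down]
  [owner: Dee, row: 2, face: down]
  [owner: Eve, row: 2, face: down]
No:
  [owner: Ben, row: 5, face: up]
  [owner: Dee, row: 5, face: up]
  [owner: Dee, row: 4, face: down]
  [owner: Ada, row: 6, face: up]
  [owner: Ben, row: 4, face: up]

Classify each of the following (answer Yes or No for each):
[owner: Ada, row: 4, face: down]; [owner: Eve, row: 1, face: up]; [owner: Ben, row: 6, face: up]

The pattern is that an item is 'Yes' exactly when: row ≤ 2.
[owner: Ada, row: 4, face: down] → row = 4 → No.
[owner: Eve, row: 1, face: up] → row = 1 → Yes.
[owner: Ben, row: 6, face: up] → row = 6 → No.

No, Yes, No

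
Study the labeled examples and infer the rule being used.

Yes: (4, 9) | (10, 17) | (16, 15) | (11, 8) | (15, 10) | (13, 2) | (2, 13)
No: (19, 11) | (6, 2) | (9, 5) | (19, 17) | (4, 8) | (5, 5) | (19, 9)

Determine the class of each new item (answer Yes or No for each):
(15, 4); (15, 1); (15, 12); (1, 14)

'Yes' ⟺ sum is odd.
(15, 4) — 15+4 = 19, hence Yes.
(15, 1) — 15+1 = 16, hence No.
(15, 12) — 15+12 = 27, hence Yes.
(1, 14) — 1+14 = 15, hence Yes.

Yes, No, Yes, Yes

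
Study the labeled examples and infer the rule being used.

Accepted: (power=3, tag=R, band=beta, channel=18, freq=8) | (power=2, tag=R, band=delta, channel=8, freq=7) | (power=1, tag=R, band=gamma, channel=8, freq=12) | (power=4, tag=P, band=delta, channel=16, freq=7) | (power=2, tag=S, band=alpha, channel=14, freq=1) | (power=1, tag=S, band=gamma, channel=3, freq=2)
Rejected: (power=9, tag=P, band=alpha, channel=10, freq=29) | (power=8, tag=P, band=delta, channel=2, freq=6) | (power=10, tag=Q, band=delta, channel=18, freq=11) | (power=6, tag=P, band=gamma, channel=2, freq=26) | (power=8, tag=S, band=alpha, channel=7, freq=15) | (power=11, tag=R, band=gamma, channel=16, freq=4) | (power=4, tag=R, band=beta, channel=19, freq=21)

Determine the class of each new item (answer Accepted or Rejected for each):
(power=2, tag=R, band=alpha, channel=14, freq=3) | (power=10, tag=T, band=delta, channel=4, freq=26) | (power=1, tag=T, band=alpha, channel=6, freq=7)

All 'Accepted' examples share one property — freq ≤ 12 AND power ≤ 4 — and every 'Rejected' example lacks it.
(power=2, tag=R, band=alpha, channel=14, freq=3) → freq = 3, power = 2 → Accepted. (power=10, tag=T, band=delta, channel=4, freq=26) → freq = 26, power = 10 → Rejected. (power=1, tag=T, band=alpha, channel=6, freq=7) → freq = 7, power = 1 → Accepted.

Accepted, Rejected, Accepted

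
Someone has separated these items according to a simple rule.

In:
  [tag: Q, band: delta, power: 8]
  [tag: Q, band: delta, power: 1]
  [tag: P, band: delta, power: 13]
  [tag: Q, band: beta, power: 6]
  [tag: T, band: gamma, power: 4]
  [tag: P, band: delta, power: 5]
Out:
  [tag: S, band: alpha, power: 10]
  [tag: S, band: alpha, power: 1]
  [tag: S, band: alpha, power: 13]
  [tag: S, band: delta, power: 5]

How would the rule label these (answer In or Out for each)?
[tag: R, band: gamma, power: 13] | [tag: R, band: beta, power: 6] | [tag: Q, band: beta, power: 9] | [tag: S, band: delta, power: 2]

Every 'In' example satisfies: tag is not S. None of the 'Out' examples do.

In, In, In, Out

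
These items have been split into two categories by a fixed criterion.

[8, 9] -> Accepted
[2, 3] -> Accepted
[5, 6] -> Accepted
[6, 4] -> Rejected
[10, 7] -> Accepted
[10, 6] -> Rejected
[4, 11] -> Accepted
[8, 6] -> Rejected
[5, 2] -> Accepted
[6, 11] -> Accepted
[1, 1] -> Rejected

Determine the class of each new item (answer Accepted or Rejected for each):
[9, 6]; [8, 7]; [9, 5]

The distinguishing property — sum is odd — holds for all the 'Accepted' cases and none of the 'Rejected' cases.
[9, 6]: Accepted (9+6 = 15). [8, 7]: Accepted (8+7 = 15). [9, 5]: Rejected (9+5 = 14).

Accepted, Accepted, Rejected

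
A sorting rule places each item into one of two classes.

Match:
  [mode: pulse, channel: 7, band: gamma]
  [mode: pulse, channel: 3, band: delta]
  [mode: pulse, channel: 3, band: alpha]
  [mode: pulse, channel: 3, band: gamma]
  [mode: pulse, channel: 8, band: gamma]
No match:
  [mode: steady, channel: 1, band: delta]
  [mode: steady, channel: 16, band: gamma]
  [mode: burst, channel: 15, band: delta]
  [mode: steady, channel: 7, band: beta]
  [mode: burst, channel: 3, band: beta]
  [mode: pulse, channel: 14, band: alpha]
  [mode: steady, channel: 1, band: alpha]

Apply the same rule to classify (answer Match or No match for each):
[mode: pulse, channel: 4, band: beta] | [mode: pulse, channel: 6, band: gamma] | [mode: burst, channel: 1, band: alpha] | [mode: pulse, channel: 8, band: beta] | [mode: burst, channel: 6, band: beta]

The rule appears to be: mode is pulse AND channel ≤ 8.

Match, Match, No match, Match, No match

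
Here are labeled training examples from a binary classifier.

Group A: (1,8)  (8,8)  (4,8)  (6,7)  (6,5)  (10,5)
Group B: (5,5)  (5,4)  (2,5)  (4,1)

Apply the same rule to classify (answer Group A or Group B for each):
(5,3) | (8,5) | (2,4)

All 'Group A' examples share one property — max ≥ 6 — and every 'Group B' example lacks it.
(5,3) — max 5, hence Group B. (8,5) — max 8, hence Group A. (2,4) — max 4, hence Group B.

Group B, Group A, Group B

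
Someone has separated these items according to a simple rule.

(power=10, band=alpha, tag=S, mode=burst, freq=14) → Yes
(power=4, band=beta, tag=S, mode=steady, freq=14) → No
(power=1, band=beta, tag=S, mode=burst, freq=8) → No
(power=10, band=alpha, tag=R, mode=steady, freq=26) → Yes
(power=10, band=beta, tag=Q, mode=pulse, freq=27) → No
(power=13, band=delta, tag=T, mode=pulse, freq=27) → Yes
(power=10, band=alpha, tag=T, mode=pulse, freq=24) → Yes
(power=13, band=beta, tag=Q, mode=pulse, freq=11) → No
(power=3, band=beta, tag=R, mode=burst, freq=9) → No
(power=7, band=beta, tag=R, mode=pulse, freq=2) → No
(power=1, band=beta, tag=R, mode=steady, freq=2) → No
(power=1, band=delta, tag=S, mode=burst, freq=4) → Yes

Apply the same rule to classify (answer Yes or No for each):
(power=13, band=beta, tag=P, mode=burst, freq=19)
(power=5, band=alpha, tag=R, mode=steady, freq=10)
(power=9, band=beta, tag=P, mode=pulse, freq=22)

No, Yes, No

Every 'Yes' example satisfies: band is not beta. None of the 'No' examples do.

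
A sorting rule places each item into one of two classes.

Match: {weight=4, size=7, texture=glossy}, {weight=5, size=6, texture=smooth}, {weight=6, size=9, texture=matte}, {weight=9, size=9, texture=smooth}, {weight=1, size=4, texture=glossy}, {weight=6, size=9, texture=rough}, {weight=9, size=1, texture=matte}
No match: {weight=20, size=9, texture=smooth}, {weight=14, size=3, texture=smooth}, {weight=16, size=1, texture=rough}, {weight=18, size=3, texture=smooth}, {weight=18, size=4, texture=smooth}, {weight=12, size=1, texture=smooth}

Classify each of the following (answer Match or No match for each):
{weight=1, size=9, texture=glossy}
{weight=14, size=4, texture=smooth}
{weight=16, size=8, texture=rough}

'Match' ⟺ weight ≤ 9.
{weight=1, size=9, texture=glossy} → weight = 1 → Match.
{weight=14, size=4, texture=smooth} → weight = 14 → No match.
{weight=16, size=8, texture=rough} → weight = 16 → No match.

Match, No match, No match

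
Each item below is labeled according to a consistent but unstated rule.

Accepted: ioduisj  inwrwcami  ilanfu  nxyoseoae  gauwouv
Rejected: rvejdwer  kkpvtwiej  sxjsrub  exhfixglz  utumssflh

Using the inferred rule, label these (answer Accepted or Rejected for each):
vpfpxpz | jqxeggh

Rejected, Rejected

The distinguishing property — has ≥ 3 vowels — holds for all the 'Accepted' cases and none of the 'Rejected' cases.
vpfpxpz — 0 vowels, hence Rejected.
jqxeggh — 1 vowel, hence Rejected.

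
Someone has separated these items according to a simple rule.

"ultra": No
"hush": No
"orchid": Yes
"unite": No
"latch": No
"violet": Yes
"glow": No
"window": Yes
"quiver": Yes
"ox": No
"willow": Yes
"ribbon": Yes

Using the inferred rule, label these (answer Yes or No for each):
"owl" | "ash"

No, No

'Yes' ⟺ length 6.
"owl": length 3 — lacks this property, so No. "ash": length 3 — lacks this property, so No.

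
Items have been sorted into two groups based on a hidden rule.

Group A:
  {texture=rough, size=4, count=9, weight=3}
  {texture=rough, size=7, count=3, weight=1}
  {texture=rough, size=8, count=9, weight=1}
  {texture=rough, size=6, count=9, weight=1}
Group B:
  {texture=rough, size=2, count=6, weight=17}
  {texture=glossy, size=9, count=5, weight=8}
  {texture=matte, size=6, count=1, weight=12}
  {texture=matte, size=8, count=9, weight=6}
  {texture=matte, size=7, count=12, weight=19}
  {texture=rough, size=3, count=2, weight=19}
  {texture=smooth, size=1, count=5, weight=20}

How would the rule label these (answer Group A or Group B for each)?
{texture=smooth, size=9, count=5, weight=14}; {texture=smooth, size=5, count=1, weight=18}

Rule: weight ≤ 3. This holds for each 'Group A' example and fails for each 'Group B' one.
{texture=smooth, size=9, count=5, weight=14} — weight = 14, hence Group B. {texture=smooth, size=5, count=1, weight=18} — weight = 18, hence Group B.

Group B, Group B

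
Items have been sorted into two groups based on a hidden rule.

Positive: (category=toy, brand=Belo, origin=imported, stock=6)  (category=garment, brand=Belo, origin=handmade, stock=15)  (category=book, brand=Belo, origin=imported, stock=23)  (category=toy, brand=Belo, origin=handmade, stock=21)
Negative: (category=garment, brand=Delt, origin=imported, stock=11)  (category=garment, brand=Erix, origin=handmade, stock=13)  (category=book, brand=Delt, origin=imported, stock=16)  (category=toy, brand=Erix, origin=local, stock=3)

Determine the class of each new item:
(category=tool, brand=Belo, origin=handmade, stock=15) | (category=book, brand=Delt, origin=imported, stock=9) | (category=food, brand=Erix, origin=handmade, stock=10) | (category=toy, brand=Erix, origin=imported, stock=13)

A rule that fits every label: brand is Belo — true of each 'Positive' example, false of each 'Negative' one.
(category=tool, brand=Belo, origin=handmade, stock=15) — brand is Belo, hence Positive. (category=book, brand=Delt, origin=imported, stock=9) — brand is Delt, hence Negative. (category=food, brand=Erix, origin=handmade, stock=10) — brand is Erix, hence Negative. (category=toy, brand=Erix, origin=imported, stock=13) — brand is Erix, hence Negative.

Positive, Negative, Negative, Negative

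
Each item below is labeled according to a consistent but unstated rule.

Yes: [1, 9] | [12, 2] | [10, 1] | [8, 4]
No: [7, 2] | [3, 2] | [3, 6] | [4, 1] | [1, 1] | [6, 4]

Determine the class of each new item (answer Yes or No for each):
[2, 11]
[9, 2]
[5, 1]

Every 'Yes' example satisfies: max ≥ 8. None of the 'No' examples do.
Yes: [2, 11], since max 11.
Yes: [9, 2], since max 9.
No: [5, 1], since max 5.

Yes, Yes, No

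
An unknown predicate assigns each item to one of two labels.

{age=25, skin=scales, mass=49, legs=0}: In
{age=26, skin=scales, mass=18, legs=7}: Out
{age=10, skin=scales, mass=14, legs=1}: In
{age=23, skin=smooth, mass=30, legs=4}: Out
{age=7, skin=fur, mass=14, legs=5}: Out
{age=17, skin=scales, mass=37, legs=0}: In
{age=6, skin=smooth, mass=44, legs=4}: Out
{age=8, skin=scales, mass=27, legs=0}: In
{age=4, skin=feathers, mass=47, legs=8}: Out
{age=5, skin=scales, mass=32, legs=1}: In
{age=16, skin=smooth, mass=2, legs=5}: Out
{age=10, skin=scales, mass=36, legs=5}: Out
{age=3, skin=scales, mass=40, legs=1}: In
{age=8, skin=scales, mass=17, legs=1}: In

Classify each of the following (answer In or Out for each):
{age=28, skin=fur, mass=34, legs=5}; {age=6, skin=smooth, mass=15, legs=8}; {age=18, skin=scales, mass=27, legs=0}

Out, Out, In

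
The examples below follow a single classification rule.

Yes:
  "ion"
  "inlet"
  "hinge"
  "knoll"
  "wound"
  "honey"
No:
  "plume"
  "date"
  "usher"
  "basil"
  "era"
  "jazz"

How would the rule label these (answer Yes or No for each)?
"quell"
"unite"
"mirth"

No, Yes, No

One predicate separates the groups cleanly: contains 'n'.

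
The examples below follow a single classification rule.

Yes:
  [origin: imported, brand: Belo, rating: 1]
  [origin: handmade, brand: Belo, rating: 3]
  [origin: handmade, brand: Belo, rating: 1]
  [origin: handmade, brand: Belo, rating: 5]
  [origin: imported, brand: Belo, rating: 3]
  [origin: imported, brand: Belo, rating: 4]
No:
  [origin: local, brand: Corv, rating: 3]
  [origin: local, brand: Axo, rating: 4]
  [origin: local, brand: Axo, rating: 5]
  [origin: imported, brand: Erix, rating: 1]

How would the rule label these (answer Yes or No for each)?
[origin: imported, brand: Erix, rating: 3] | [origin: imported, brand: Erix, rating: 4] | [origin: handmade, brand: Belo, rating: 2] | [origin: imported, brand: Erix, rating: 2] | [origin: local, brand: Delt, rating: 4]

No, No, Yes, No, No

One predicate separates the groups cleanly: brand is Belo.
[origin: imported, brand: Erix, rating: 3] → brand is Erix → No.
[origin: imported, brand: Erix, rating: 4] → brand is Erix → No.
[origin: handmade, brand: Belo, rating: 2] → brand is Belo → Yes.
[origin: imported, brand: Erix, rating: 2] → brand is Erix → No.
[origin: local, brand: Delt, rating: 4] → brand is Delt → No.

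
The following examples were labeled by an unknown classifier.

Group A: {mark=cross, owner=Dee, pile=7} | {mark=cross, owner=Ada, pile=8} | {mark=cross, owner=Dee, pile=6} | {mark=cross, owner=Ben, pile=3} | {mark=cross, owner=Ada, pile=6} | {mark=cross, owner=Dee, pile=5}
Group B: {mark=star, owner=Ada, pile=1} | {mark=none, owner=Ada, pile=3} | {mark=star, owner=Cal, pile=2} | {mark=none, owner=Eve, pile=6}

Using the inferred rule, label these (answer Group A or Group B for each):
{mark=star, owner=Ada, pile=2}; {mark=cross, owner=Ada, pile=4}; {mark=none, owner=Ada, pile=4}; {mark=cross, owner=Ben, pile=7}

Group B, Group A, Group B, Group A

A rule that fits every label: mark is cross — true of each 'Group A' example, false of each 'Group B' one.
Group B: {mark=star, owner=Ada, pile=2}, since mark is star.
Group A: {mark=cross, owner=Ada, pile=4}, since mark is cross.
Group B: {mark=none, owner=Ada, pile=4}, since mark is none.
Group A: {mark=cross, owner=Ben, pile=7}, since mark is cross.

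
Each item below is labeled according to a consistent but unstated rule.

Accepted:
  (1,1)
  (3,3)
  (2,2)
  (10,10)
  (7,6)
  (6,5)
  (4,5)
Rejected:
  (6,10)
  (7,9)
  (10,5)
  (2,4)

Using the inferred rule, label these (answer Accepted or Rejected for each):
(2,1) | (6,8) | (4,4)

Accepted, Rejected, Accepted

A rule that fits every label: |first − second| ≤ 1 — true of each 'Accepted' example, false of each 'Rejected' one.
(2,1): |2−1| = 1, has this property → Accepted.
(6,8): |6−8| = 2, does not pass → Rejected.
(4,4): |4−4| = 0, has this property → Accepted.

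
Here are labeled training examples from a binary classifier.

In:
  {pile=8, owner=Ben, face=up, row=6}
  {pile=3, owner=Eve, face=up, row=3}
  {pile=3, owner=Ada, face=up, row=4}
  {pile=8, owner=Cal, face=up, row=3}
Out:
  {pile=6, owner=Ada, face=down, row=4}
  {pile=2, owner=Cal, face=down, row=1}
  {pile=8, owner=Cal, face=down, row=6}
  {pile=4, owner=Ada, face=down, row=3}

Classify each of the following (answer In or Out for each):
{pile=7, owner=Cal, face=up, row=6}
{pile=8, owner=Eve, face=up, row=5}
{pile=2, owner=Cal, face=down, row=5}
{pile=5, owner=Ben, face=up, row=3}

In, In, Out, In

Looking at the examples, the only property every 'In' case has and every 'Out' case lacks is: face is up.
{pile=7, owner=Cal, face=up, row=6} → face is up → In.
{pile=8, owner=Eve, face=up, row=5} → face is up → In.
{pile=2, owner=Cal, face=down, row=5} → face is down → Out.
{pile=5, owner=Ben, face=up, row=3} → face is up → In.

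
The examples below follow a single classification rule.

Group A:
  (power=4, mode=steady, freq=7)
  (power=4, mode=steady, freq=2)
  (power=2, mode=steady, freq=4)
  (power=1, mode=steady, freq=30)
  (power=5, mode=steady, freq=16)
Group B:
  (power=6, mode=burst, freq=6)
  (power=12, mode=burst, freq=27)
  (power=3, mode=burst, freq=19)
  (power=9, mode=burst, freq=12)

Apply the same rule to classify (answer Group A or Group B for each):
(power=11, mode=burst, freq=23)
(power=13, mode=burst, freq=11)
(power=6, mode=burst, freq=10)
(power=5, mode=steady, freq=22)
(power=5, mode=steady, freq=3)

The common property of the 'Group A' items is: mode is steady. No 'Group B' item has it.
(power=11, mode=burst, freq=23) → mode is burst → Group B. (power=13, mode=burst, freq=11) → mode is burst → Group B. (power=6, mode=burst, freq=10) → mode is burst → Group B. (power=5, mode=steady, freq=22) → mode is steady → Group A. (power=5, mode=steady, freq=3) → mode is steady → Group A.

Group B, Group B, Group B, Group A, Group A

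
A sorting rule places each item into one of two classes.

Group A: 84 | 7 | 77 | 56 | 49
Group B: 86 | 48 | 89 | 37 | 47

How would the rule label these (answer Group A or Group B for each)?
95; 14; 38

The common property of the 'Group A' items is: multiple of 7. No 'Group B' item has it.
95 — 95 = 7·13 + 4, hence Group B. 14 — 14 = 7·2, hence Group A. 38 — 38 = 7·5 + 3, hence Group B.

Group B, Group A, Group B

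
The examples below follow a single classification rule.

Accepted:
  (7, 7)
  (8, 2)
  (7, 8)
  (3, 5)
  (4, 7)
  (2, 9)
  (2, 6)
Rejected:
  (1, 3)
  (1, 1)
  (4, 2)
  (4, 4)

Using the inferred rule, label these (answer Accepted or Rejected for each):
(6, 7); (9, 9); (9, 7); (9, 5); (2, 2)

The rule appears to be: max ≥ 5.
(6, 7): max 7, qualifies → Accepted. (9, 9): max 9, qualifies → Accepted. (9, 7): max 9, qualifies → Accepted. (9, 5): max 9, qualifies → Accepted. (2, 2): max 2, lacks this property → Rejected.

Accepted, Accepted, Accepted, Accepted, Rejected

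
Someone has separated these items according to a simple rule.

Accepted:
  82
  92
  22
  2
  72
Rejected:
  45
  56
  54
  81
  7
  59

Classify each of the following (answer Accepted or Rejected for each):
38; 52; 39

Rejected, Accepted, Rejected

A rule that fits every label: ends in digit 2 — true of each 'Accepted' example, false of each 'Rejected' one.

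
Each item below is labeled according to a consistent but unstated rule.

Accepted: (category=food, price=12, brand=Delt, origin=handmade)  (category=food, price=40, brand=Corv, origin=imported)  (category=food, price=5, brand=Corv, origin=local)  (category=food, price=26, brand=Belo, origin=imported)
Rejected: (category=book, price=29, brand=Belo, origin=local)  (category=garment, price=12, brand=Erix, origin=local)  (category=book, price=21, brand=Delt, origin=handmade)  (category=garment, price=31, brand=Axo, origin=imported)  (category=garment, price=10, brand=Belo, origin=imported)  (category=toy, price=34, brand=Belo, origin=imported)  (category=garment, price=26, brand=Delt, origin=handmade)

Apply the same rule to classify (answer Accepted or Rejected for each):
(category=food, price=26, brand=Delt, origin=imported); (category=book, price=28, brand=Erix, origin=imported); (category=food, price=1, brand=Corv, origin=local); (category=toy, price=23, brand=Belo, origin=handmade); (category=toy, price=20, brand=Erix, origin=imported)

Looking at the examples, the only property every 'Accepted' case has and every 'Rejected' case lacks is: category is food.
(category=food, price=26, brand=Delt, origin=imported): category is food, has this property → Accepted. (category=book, price=28, brand=Erix, origin=imported): category is book, lacks this property → Rejected. (category=food, price=1, brand=Corv, origin=local): category is food, has this property → Accepted. (category=toy, price=23, brand=Belo, origin=handmade): category is toy, lacks this property → Rejected. (category=toy, price=20, brand=Erix, origin=imported): category is toy, lacks this property → Rejected.

Accepted, Rejected, Accepted, Rejected, Rejected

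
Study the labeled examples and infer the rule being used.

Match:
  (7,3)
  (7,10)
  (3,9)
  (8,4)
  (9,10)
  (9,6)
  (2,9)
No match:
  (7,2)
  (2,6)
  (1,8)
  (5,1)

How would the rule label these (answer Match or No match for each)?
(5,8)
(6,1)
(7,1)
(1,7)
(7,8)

Rule: sum ≥ 10. This holds for each 'Match' example and fails for each 'No match' one.

Match, No match, No match, No match, Match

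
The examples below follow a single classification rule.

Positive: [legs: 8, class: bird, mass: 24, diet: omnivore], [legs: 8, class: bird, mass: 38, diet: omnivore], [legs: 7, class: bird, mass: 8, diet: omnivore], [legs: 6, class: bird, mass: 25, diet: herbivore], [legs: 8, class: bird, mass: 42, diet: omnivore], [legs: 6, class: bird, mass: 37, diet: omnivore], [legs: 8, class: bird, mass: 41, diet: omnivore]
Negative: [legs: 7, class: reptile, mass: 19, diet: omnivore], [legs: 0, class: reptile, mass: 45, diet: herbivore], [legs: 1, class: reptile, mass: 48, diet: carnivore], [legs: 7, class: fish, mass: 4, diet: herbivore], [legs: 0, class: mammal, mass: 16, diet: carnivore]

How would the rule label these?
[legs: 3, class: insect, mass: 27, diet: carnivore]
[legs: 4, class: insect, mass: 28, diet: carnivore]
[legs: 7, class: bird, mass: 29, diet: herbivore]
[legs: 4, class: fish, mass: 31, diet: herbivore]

The common property of the 'Positive' items is: class is bird. No 'Negative' item has it.
[legs: 3, class: insect, mass: 27, diet: carnivore]: class is insect, fails this test → Negative. [legs: 4, class: insect, mass: 28, diet: carnivore]: class is insect, fails this test → Negative. [legs: 7, class: bird, mass: 29, diet: herbivore]: class is bird, satisfies this → Positive. [legs: 4, class: fish, mass: 31, diet: herbivore]: class is fish, fails this test → Negative.

Negative, Negative, Positive, Negative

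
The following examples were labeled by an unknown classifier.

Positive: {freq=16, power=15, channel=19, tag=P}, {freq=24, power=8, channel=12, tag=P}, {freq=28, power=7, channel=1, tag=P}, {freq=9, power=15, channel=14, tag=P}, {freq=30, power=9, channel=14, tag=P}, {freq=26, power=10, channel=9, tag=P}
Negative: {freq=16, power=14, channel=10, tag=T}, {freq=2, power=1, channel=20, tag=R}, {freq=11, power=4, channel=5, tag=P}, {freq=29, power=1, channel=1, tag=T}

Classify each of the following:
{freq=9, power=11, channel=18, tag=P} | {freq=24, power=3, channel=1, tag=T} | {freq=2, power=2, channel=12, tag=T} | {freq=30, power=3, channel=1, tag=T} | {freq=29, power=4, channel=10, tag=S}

Positive, Negative, Negative, Negative, Negative

'Positive' ⟺ tag is P AND power ≥ 7.
{freq=9, power=11, channel=18, tag=P}: Positive (tag is P, power = 11). {freq=24, power=3, channel=1, tag=T}: Negative (tag is T, power = 3). {freq=2, power=2, channel=12, tag=T}: Negative (tag is T, power = 2). {freq=30, power=3, channel=1, tag=T}: Negative (tag is T, power = 3). {freq=29, power=4, channel=10, tag=S}: Negative (tag is S, power = 4).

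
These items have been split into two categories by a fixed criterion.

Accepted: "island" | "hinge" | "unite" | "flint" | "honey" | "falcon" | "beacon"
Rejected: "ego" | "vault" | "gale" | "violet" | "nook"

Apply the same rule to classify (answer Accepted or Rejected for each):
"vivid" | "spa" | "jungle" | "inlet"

'Accepted' ⟺ length ≥ 5 AND contains 'n'.
"vivid": Rejected (length 5, no 'n'). "spa": Rejected (length 3, no 'n'). "jungle": Accepted (length 6, has 'n'). "inlet": Accepted (length 5, has 'n').

Rejected, Rejected, Accepted, Accepted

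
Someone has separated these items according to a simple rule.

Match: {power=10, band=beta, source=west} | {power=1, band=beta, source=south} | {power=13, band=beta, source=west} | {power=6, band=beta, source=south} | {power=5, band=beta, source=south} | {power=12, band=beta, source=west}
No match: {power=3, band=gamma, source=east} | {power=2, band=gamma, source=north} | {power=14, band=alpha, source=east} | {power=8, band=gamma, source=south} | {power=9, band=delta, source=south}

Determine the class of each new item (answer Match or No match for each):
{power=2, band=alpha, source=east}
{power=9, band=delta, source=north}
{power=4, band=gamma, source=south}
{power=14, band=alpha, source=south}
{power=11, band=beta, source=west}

Comparing the two groups points to one rule — band is beta.
{power=2, band=alpha, source=east}: band is alpha — lacks this property, so No match. {power=9, band=delta, source=north}: band is delta — lacks this property, so No match. {power=4, band=gamma, source=south}: band is gamma — lacks this property, so No match. {power=14, band=alpha, source=south}: band is alpha — lacks this property, so No match. {power=11, band=beta, source=west}: band is beta — satisfies this, so Match.

No match, No match, No match, No match, Match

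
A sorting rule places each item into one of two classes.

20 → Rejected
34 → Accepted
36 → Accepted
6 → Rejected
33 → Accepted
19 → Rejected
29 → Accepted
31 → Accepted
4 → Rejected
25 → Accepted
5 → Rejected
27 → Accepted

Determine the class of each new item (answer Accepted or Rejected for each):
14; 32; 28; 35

Rejected, Accepted, Accepted, Accepted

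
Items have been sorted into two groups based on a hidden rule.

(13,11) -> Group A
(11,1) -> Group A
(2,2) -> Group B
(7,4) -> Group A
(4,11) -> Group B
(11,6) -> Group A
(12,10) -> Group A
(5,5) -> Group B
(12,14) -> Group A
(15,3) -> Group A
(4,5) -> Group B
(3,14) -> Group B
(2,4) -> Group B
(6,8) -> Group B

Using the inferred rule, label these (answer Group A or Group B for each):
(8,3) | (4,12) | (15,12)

All 'Group A' examples share one property — first ≥ 7 — and every 'Group B' example lacks it.
(8,3): Group A (first 8). (4,12): Group B (first 4). (15,12): Group A (first 15).

Group A, Group B, Group A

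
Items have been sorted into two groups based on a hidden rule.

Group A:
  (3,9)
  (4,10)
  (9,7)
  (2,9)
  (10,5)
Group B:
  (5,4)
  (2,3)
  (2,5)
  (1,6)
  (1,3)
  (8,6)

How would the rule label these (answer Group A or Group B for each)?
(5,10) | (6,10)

Group A, Group A

The rule appears to be: max ≥ 9.
(5,10): max 10, satisfies this → Group A.
(6,10): max 10, satisfies this → Group A.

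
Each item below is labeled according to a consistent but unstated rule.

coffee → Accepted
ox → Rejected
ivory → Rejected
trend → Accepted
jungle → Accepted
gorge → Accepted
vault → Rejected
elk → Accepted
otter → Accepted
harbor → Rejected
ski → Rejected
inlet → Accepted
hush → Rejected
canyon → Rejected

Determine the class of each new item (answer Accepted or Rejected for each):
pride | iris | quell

Accepted, Rejected, Accepted

The distinguishing property — contains 'e' — holds for all the 'Accepted' cases and none of the 'Rejected' cases.
pride: has 'e', meets the rule → Accepted.
iris: no 'e', doesn't match → Rejected.
quell: has 'e', meets the rule → Accepted.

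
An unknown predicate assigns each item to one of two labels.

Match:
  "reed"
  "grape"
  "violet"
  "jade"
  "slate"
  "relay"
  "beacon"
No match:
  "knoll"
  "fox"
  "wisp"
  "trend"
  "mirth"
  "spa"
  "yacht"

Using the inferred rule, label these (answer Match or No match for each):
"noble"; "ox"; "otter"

The simplest hypothesis consistent with all the labels is: has ≥ 2 vowels.
"noble": Match (2 vowels).
"ox": No match (1 vowel).
"otter": Match (2 vowels).

Match, No match, Match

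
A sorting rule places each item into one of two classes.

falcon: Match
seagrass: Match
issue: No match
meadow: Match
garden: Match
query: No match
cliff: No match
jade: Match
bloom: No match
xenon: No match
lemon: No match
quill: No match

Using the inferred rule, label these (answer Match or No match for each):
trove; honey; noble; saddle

No match, No match, No match, Match

The pattern is that an item is 'Match' exactly when: even length.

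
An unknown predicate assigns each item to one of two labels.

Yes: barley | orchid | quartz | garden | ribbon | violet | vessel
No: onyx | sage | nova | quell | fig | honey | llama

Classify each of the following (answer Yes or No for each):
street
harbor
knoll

The rule appears to be: length 6.

Yes, Yes, No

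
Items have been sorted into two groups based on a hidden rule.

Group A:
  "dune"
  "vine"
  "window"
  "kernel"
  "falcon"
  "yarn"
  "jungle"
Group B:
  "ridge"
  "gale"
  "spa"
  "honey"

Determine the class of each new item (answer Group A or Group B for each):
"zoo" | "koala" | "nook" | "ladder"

The distinguishing property — even length AND contains 'n' — holds for all the 'Group A' cases and none of the 'Group B' cases.

Group B, Group B, Group A, Group B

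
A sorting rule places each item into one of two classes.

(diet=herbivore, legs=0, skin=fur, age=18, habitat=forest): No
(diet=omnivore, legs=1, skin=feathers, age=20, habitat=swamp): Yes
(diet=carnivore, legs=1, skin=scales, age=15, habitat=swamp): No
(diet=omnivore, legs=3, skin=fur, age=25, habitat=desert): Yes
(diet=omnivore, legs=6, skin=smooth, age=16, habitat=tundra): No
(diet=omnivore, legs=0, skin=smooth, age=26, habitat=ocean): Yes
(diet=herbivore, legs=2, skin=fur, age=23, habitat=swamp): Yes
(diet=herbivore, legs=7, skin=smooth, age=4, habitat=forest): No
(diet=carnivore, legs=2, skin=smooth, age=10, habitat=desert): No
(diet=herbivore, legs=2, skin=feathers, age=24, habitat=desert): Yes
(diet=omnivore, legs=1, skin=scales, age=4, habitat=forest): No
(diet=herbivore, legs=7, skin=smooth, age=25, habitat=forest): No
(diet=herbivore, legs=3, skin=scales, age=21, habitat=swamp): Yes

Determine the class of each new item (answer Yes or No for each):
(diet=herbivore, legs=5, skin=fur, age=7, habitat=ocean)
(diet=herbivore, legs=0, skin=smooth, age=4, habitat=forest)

No, No

'Yes' ⟺ age ≥ 20 AND legs ≤ 3.
(diet=herbivore, legs=5, skin=fur, age=7, habitat=ocean) — age = 7, legs = 5, hence No.
(diet=herbivore, legs=0, skin=smooth, age=4, habitat=forest) — age = 4, legs = 0, hence No.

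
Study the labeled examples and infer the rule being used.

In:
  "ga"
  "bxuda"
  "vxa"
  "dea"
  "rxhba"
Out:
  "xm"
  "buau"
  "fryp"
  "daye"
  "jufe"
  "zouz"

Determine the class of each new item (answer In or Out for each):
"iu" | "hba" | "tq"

Out, In, Out

Rule: ends with 'a'. This holds for each 'In' example and fails for each 'Out' one.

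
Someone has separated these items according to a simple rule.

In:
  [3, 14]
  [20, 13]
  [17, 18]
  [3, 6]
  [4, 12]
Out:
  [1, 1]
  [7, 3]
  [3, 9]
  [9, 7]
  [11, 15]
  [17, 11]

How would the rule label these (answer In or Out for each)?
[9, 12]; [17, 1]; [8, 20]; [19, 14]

In, Out, In, In

Checking candidate rules against both groups, what survives is: product is even.
[9, 12] → 9·12 = 108 → In. [17, 1] → 17·1 = 17 → Out. [8, 20] → 8·20 = 160 → In. [19, 14] → 19·14 = 266 → In.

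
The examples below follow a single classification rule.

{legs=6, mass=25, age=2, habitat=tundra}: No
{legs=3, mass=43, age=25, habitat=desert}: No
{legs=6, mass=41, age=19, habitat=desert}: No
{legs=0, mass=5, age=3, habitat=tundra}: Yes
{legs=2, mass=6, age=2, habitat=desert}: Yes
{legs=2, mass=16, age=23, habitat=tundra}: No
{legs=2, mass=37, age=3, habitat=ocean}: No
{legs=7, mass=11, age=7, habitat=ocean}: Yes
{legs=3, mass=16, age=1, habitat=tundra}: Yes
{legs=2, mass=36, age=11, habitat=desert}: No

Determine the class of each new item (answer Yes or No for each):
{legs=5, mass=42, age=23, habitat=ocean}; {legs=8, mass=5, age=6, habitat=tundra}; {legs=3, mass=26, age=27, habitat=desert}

No, Yes, No

All 'Yes' examples share one property — mass ≤ 16 AND age ≤ 7 — and every 'No' example lacks it.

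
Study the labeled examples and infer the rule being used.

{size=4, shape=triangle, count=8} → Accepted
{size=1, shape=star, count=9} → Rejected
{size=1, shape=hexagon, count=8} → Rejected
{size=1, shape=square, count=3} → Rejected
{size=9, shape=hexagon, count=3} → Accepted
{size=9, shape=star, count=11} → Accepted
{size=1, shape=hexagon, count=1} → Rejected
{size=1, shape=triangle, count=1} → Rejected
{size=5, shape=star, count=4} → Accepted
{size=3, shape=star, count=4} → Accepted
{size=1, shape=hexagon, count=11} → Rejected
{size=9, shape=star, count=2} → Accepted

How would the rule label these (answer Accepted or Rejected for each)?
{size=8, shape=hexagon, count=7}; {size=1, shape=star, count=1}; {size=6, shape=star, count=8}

'Accepted' ⟺ size ≥ 3.

Accepted, Rejected, Accepted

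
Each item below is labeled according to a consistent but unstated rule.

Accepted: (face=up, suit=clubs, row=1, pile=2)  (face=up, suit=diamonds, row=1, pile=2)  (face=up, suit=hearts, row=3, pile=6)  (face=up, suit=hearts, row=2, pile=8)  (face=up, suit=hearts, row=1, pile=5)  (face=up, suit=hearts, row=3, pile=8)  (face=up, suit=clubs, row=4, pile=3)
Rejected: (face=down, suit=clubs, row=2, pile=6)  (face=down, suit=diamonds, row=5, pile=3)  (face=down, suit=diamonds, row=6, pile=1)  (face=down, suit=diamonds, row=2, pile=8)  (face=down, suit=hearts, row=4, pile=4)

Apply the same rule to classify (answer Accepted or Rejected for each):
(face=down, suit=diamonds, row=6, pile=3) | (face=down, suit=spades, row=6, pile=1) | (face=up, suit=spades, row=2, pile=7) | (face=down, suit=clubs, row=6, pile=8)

Rejected, Rejected, Accepted, Rejected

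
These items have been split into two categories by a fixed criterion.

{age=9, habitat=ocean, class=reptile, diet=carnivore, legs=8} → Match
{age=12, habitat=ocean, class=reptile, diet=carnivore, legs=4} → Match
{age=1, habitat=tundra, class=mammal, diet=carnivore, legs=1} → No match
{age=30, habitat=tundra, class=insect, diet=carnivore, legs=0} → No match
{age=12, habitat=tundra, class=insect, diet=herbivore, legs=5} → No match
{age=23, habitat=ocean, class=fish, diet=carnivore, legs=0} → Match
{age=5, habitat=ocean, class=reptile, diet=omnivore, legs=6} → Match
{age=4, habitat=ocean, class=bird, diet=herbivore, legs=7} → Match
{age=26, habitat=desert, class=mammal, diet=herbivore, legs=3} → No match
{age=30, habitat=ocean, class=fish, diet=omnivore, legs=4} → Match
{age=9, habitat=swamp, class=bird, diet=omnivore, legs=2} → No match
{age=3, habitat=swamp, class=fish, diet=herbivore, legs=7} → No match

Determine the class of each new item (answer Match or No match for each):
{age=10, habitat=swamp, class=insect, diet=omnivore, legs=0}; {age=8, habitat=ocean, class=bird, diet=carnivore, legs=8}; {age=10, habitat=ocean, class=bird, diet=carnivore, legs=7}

No match, Match, Match

The pattern is that an item is 'Match' exactly when: habitat is ocean.
{age=10, habitat=swamp, class=insect, diet=omnivore, legs=0} — habitat is swamp, hence No match.
{age=8, habitat=ocean, class=bird, diet=carnivore, legs=8} — habitat is ocean, hence Match.
{age=10, habitat=ocean, class=bird, diet=carnivore, legs=7} — habitat is ocean, hence Match.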